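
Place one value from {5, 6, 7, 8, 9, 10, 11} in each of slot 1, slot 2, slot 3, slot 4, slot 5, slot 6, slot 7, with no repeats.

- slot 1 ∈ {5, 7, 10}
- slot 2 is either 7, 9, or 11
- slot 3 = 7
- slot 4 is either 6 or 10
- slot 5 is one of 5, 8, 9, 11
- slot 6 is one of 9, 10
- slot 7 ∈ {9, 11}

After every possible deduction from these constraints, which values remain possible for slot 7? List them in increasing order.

9, 11

slot 3 has just one choice, so slot 3 = 7. Eliminate 7 elsewhere: slot 1, slot 2.
The 6 still-open variables together cover exactly {5, 6, 8, 9, 10, 11} — 6 values for 6 variables — and 6 appears only in slot 4's list, so slot 4 = 6.
The 5 still-open variables draw from only 5 values {5, 8, 9, 10, 11}, so each is used; only slot 5 can be 8, hence slot 5 = 8.
The 4 still-open variables together cover exactly {5, 9, 10, 11} — 4 values for 4 variables — and 5 appears only in slot 1's list, so slot 1 = 5.
Among the 3 still-open variables, 10 fits only slot 6 (and all 3 values in {9, 10, 11} must be used), so slot 6 = 10.
No further eliminations apply; slot 7 can still be any of 9, 11.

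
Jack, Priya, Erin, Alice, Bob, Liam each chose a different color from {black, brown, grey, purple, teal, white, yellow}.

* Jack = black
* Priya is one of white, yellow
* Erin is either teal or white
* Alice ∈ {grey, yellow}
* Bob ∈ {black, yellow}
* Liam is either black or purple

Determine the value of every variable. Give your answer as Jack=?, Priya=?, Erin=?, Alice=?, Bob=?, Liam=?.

Jack=black, Priya=white, Erin=teal, Alice=grey, Bob=yellow, Liam=purple

Jack must be black (only option left). Strike black from Bob, Liam.
That leaves Bob = yellow. Strike yellow from Priya, Alice.
Liam has just one choice, so Liam = purple.
Priya has just one choice, so Priya = white. Eliminate white elsewhere: Erin.
Erin must be teal (only option left).
That leaves Alice = grey.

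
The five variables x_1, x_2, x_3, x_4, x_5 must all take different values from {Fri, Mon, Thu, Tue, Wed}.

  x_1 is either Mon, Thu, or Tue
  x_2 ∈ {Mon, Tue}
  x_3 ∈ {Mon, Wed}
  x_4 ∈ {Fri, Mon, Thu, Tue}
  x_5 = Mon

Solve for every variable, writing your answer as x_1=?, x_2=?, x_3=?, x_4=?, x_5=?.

x_1=Thu, x_2=Tue, x_3=Wed, x_4=Fri, x_5=Mon

x_5 must be Mon (only option left). Eliminate Mon elsewhere: x_1, x_2, x_3, x_4.
That leaves x_2 = Tue. Strike Tue from x_1, x_4.
x_3 has just one choice, so x_3 = Wed.
x_1 has just one choice, so x_1 = Thu. Remove Thu from x_4.
x_4's domain is down to {Fri}, so x_4 = Fri.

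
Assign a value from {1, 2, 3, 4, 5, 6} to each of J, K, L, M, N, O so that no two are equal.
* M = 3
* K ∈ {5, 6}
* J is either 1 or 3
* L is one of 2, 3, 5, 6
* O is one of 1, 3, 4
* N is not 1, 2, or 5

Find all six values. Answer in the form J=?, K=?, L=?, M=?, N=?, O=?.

M's domain is down to {3}, so M = 3. Remove 3 from J, L, N, O.
J must be 1 (only option left). Strike 1 from O.
O's domain is down to {4}, so O = 4. So N can't be 4.
That leaves N = 6. Remove 6 from K, L.
K has just one choice, so K = 5. Eliminate 5 elsewhere: L.
L's domain is down to {2}, so L = 2.

J=1, K=5, L=2, M=3, N=6, O=4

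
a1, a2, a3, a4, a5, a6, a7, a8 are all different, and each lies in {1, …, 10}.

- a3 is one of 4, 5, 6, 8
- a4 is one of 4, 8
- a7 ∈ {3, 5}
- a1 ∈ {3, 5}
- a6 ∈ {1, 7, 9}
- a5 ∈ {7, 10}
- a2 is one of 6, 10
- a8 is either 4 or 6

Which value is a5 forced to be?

7

a1 and a7 between them cover only {3, 5} — a naked pair. Remove those values from a3.
The 3 variables a3, a4, a8 are confined to {4, 6, 8}, which locks those values in; drop them from a2.
a2's domain is down to {10}, so a2 = 10. Eliminate 10 elsewhere: a5.
So a5 = 7.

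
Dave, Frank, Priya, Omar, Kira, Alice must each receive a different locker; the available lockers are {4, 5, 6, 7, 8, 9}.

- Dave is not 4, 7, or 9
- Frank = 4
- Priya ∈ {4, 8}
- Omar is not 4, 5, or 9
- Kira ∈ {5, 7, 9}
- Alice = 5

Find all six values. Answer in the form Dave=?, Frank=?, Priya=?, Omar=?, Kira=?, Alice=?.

Frank's domain is down to {4}, so Frank = 4. So Priya can't be 4.
That leaves Priya = 8. So Dave, Omar can't be 8.
Alice has just one choice, so Alice = 5. Remove 5 from Dave, Kira.
Dave has just one choice, so Dave = 6. Strike 6 from Omar.
Omar's domain is down to {7}, so Omar = 7. Eliminate 7 elsewhere: Kira.
Kira has just one choice, so Kira = 9.

Dave=6, Frank=4, Priya=8, Omar=7, Kira=9, Alice=5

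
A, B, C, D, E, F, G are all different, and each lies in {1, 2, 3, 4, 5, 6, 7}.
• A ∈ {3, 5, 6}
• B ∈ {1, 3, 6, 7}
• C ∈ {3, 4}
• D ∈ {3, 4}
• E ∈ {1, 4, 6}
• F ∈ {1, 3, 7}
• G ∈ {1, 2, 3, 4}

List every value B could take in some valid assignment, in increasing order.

1, 6, 7

The 7 variables draw from only 7 values {1, 2, 3, 4, 5, 6, 7}, so each is used; only G can be 2, hence G = 2.
The 6 still-open variables draw from only 6 values {1, 3, 4, 5, 6, 7}, so each is used; only A can be 5, hence A = 5.
C and D between them cover only {3, 4} — a naked pair. Remove those values from B, E, F.
No further eliminations apply; B can still be any of 1, 6, 7.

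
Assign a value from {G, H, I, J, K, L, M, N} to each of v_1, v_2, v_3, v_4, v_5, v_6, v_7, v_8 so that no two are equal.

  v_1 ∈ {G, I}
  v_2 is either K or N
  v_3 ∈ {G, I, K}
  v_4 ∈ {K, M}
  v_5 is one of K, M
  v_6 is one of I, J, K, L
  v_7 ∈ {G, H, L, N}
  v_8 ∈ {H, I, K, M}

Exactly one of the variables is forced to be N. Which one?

v_2

The 8 variables draw from only 8 values {G, H, I, J, K, L, M, N}, so each is used; only v_6 can be J, hence v_6 = J.
Among the 7 still-open variables, L fits only v_7 (and all 7 values in {G, H, I, K, L, M, N} must be used), so v_7 = L.
Among the 6 still-open variables, H fits only v_8 (and all 6 values in {G, H, I, K, M, N} must be used), so v_8 = H.
The 5 still-open variables together cover exactly {G, I, K, M, N} — 5 values for 5 variables — and N appears only in v_2's list, so v_2 = N.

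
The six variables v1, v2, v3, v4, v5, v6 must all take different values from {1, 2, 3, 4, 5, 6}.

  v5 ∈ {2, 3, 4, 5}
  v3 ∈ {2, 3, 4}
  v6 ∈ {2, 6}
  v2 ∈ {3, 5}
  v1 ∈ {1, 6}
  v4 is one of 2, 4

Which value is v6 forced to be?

The 6 variables draw from only 6 values {1, 2, 3, 4, 5, 6}, so each is used; only v1 can be 1, hence v1 = 1.
The 5 still-open variables together cover exactly {2, 3, 4, 5, 6} — 5 values for 5 variables — and 6 appears only in v6's list, so v6 = 6.

6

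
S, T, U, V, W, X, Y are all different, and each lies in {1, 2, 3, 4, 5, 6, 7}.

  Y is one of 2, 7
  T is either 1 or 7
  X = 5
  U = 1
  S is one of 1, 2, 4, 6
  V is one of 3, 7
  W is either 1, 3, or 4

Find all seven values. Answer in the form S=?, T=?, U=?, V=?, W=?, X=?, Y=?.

S=6, T=7, U=1, V=3, W=4, X=5, Y=2

U must be 1 (only option left). So S, T, W can't be 1.
That leaves X = 5.
T's domain is down to {7}, so T = 7. Eliminate 7 elsewhere: V, Y.
V has just one choice, so V = 3. Strike 3 from W.
W must be 4 (only option left). So S can't be 4.
Y must be 2 (only option left). Remove 2 from S.
S must be 6 (only option left).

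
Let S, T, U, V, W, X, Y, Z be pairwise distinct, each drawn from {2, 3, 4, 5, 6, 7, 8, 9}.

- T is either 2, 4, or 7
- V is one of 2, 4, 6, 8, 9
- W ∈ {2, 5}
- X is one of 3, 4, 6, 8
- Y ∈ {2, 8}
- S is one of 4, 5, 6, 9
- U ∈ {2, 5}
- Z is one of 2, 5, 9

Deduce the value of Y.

8

The 8 variables together cover exactly {2, 3, 4, 5, 6, 7, 8, 9} — 8 values for 8 variables — and 3 appears only in X's list, so X = 3.
Among the 7 still-open variables, 7 fits only T (and all 7 values in {2, 4, 5, 6, 7, 8, 9} must be used), so T = 7.
The 2 variables U and W are confined to {2, 5}, which locks those values in; drop them from S, V, Y, Z.
So Y = 8.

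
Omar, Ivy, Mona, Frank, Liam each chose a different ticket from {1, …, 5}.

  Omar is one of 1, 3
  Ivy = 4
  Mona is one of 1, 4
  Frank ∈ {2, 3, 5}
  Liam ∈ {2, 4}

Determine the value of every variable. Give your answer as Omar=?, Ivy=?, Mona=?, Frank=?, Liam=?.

Omar=3, Ivy=4, Mona=1, Frank=5, Liam=2

Ivy has just one choice, so Ivy = 4. So Mona, Liam can't be 4.
That leaves Mona = 1. Strike 1 from Omar.
Liam has just one choice, so Liam = 2. So Frank can't be 2.
Omar's domain is down to {3}, so Omar = 3. Eliminate 3 elsewhere: Frank.
Frank has just one choice, so Frank = 5.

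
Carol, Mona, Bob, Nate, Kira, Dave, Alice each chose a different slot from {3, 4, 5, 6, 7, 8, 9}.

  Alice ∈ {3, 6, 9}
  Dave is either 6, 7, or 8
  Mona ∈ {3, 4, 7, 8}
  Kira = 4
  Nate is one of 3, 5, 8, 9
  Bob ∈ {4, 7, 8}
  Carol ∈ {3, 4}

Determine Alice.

Kira has just one choice, so Kira = 4. Eliminate 4 elsewhere: Carol, Mona, Bob.
Carol must be 3 (only option left). Remove 3 from Mona, Nate, Alice.
The 5 still-open variables together cover exactly {5, 6, 7, 8, 9} — 5 values for 5 variables — and 5 appears only in Nate's list, so Nate = 5.
The 4 still-open variables draw from only 4 values {6, 7, 8, 9}, so each is used; only Alice can be 9, hence Alice = 9.

9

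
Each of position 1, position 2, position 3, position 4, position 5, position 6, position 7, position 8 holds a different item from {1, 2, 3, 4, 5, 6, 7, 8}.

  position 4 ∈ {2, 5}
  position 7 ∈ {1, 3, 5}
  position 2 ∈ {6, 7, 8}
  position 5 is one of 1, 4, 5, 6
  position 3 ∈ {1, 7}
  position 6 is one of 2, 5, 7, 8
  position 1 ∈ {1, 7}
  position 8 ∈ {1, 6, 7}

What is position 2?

Among the 8 variables, 3 fits only position 7 (and all 8 values in {1, 2, 3, 4, 5, 6, 7, 8} must be used), so position 7 = 3.
Among the 7 still-open variables, 4 fits only position 5 (and all 7 values in {1, 2, 4, 5, 6, 7, 8} must be used), so position 5 = 4.
position 1 and position 3 between them cover only {1, 7} — a naked pair. Remove those values from position 2, position 6, position 8.
position 8 must be 6 (only option left). Remove 6 from position 2.
So position 2 = 8.

8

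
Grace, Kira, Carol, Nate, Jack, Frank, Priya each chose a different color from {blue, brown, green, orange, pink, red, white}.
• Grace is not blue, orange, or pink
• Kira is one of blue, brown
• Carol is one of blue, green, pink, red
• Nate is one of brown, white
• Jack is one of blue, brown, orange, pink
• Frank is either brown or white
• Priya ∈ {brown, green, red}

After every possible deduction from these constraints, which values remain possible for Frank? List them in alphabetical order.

brown, white

The 7 variables draw from only 7 values {blue, brown, green, orange, pink, red, white}, so each is used; only Jack can be orange, hence Jack = orange.
Among the 6 still-open variables, pink fits only Carol (and all 6 values in {blue, brown, green, pink, red, white} must be used), so Carol = pink.
The 5 still-open variables draw from only 5 values {blue, brown, green, red, white}, so each is used; only Kira can be blue, hence Kira = blue.
Nate and Frank share exactly the 2 values {brown, white}; by pigeonhole those values go to them, so strike brown, white from Grace, Priya.
No further eliminations apply; Frank can still be any of brown, white.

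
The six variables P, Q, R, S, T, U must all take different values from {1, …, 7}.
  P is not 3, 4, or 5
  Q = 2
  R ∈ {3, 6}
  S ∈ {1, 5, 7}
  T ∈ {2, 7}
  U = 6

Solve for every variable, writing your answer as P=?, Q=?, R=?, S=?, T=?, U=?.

Q's domain is down to {2}, so Q = 2. Remove 2 from P, T.
T's domain is down to {7}, so T = 7. Strike 7 from P, S.
U has just one choice, so U = 6. So P, R can't be 6.
P must be 1 (only option left). So S can't be 1.
That leaves R = 3.
S's domain is down to {5}, so S = 5.

P=1, Q=2, R=3, S=5, T=7, U=6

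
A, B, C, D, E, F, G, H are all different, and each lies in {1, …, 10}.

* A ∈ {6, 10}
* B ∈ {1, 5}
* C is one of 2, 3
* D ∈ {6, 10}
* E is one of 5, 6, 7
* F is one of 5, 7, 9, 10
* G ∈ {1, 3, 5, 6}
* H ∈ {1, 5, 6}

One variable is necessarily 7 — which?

Among the 8 variables, 2 fits only C (and all 8 values in {1, 2, 3, 5, 6, 7, 9, 10} must be used), so C = 2.
Among the 7 still-open variables, 3 fits only G (and all 7 values in {1, 3, 5, 6, 7, 9, 10} must be used), so G = 3.
The 6 still-open variables draw from only 6 values {1, 5, 6, 7, 9, 10}, so each is used; only F can be 9, hence F = 9.
Among the 5 still-open variables, 7 fits only E (and all 5 values in {1, 5, 6, 7, 10} must be used), so E = 7.

E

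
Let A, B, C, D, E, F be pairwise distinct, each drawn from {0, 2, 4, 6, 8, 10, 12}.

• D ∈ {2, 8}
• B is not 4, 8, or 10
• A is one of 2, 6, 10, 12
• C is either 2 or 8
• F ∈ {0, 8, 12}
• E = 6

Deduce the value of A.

10

E has just one choice, so E = 6. Strike 6 from A, B.
The 5 still-open variables draw from only 5 values {0, 2, 8, 10, 12}, so each is used; only A can be 10, hence A = 10.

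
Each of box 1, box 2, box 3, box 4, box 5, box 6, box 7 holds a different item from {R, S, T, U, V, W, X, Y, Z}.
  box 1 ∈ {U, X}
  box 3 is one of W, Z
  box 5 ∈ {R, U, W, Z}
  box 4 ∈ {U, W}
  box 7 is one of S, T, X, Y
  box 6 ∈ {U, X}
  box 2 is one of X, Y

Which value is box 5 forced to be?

R

box 1 and box 6 share exactly the 2 values {U, X}; by pigeonhole those values go to them, so strike U, X from box 2, box 4, box 5, box 7.
That leaves box 2 = Y. So box 7 can't be Y.
box 4's domain is down to {W}, so box 4 = W. So box 3, box 5 can't be W.
That leaves box 3 = Z. Strike Z from box 5.
So box 5 = R.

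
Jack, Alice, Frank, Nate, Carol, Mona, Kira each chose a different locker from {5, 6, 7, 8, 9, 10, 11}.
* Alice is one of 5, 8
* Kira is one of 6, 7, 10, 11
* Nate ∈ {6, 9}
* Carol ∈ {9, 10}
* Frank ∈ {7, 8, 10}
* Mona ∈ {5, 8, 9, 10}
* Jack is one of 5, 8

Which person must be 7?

Frank

The 7 variables draw from only 7 values {5, 6, 7, 8, 9, 10, 11}, so each is used; only Kira can be 11, hence Kira = 11.
The 6 still-open variables draw from only 6 values {5, 6, 7, 8, 9, 10}, so each is used; only Nate can be 6, hence Nate = 6.
Among the 5 still-open variables, 7 fits only Frank (and all 5 values in {5, 7, 8, 9, 10} must be used), so Frank = 7.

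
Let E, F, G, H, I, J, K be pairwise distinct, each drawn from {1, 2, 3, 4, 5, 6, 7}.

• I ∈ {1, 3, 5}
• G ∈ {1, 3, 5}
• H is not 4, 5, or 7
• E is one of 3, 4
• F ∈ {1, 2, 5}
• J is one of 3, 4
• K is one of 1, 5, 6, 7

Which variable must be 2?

The 7 variables draw from only 7 values {1, 2, 3, 4, 5, 6, 7}, so each is used; only K can be 7, hence K = 7.
The 6 still-open variables draw from only 6 values {1, 2, 3, 4, 5, 6}, so each is used; only H can be 6, hence H = 6.
Among the 5 still-open variables, 2 fits only F (and all 5 values in {1, 2, 3, 4, 5} must be used), so F = 2.

F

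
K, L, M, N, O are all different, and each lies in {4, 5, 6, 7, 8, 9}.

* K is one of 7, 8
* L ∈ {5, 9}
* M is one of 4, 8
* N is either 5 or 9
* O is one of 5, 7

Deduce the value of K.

8

The 5 variables together cover exactly {4, 5, 7, 8, 9} — 5 values for 5 variables — and 4 appears only in M's list, so M = 4.
The 4 still-open variables draw from only 4 values {5, 7, 8, 9}, so each is used; only K can be 8, hence K = 8.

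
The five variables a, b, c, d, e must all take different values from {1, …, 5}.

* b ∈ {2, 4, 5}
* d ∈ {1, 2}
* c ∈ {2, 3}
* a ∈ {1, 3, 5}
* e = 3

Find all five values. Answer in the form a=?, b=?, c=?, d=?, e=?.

a=5, b=4, c=2, d=1, e=3

e must be 3 (only option left). So a, c can't be 3.
c has just one choice, so c = 2. So b, d can't be 2.
d's domain is down to {1}, so d = 1. Remove 1 from a.
a's domain is down to {5}, so a = 5. So b can't be 5.
That leaves b = 4.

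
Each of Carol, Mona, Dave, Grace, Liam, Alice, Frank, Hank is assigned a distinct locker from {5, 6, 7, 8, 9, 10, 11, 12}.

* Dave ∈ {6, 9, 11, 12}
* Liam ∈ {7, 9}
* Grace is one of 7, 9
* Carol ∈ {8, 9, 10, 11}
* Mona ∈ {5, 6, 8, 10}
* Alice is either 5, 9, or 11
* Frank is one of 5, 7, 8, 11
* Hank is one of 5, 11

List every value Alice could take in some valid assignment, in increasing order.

The 8 variables draw from only 8 values {5, 6, 7, 8, 9, 10, 11, 12}, so each is used; only Dave can be 12, hence Dave = 12.
Among the 7 still-open variables, 6 fits only Mona (and all 7 values in {5, 6, 7, 8, 9, 10, 11} must be used), so Mona = 6.
The 6 still-open variables together cover exactly {5, 7, 8, 9, 10, 11} — 6 values for 6 variables — and 10 appears only in Carol's list, so Carol = 10.
The 5 still-open variables together cover exactly {5, 7, 8, 9, 11} — 5 values for 5 variables — and 8 appears only in Frank's list, so Frank = 8.
The 2 variables Grace and Liam are confined to {7, 9}, which locks those values in; drop them from Alice.
No further eliminations apply; Alice can still be any of 5, 11.

5, 11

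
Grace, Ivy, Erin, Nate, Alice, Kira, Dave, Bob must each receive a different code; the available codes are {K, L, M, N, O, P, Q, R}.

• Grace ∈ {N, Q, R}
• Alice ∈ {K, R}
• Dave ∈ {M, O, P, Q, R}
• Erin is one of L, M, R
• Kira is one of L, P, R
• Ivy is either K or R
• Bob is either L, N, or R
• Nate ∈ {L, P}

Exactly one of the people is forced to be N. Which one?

Bob

The 8 variables together cover exactly {K, L, M, N, O, P, Q, R} — 8 values for 8 variables — and O appears only in Dave's list, so Dave = O.
The 7 still-open variables together cover exactly {K, L, M, N, P, Q, R} — 7 values for 7 variables — and M appears only in Erin's list, so Erin = M.
Among the 6 still-open variables, Q fits only Grace (and all 6 values in {K, L, N, P, Q, R} must be used), so Grace = Q.
Among the 5 still-open variables, N fits only Bob (and all 5 values in {K, L, N, P, R} must be used), so Bob = N.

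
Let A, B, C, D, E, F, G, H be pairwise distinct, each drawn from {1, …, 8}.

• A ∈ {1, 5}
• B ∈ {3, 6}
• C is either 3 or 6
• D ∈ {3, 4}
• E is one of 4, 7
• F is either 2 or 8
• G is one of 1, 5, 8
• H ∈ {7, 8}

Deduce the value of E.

The 8 variables together cover exactly {1, 2, 3, 4, 5, 6, 7, 8} — 8 values for 8 variables — and 2 appears only in F's list, so F = 2.
B and C share exactly the 2 values {3, 6}; by pigeonhole those values go to them, so strike 3, 6 from D.
That leaves D = 4. So E can't be 4.
So E = 7.

7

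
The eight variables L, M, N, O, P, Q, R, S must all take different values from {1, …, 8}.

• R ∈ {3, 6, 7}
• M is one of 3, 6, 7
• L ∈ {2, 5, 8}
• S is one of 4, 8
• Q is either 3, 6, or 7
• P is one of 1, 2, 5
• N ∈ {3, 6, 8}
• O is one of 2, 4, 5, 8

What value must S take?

The 8 variables together cover exactly {1, 2, 3, 4, 5, 6, 7, 8} — 8 values for 8 variables — and 1 appears only in P's list, so P = 1.
M, Q, R share exactly the 3 values {3, 6, 7}; by pigeonhole those values go to them, so strike 3, 6, 7 from N.
N must be 8 (only option left). So L, O, S can't be 8.
So S = 4.

4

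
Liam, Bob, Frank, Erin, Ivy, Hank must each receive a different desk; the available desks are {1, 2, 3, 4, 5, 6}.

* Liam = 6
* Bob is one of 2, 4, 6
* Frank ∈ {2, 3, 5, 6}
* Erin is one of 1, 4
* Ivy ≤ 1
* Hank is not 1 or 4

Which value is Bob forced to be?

2

Liam has just one choice, so Liam = 6. Eliminate 6 elsewhere: Bob, Frank, Hank.
Ivy's domain is down to {1}, so Ivy = 1. Eliminate 1 elsewhere: Erin.
Erin has just one choice, so Erin = 4. Eliminate 4 elsewhere: Bob.
So Bob = 2.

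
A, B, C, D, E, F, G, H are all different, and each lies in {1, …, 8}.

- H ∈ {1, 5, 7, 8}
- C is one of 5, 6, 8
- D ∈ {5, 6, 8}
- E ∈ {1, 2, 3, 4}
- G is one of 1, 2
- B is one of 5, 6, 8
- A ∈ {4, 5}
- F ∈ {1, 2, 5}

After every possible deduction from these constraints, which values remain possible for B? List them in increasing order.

The 8 variables together cover exactly {1, 2, 3, 4, 5, 6, 7, 8} — 8 values for 8 variables — and 3 appears only in E's list, so E = 3.
The 7 still-open variables together cover exactly {1, 2, 4, 5, 6, 7, 8} — 7 values for 7 variables — and 4 appears only in A's list, so A = 4.
Among the 6 still-open variables, 7 fits only H (and all 6 values in {1, 2, 5, 6, 7, 8} must be used), so H = 7.
The 3 variables B, C, D are confined to {5, 6, 8}, which locks those values in; drop them from F.
No further eliminations apply; B can still be any of 5, 6, 8.

5, 6, 8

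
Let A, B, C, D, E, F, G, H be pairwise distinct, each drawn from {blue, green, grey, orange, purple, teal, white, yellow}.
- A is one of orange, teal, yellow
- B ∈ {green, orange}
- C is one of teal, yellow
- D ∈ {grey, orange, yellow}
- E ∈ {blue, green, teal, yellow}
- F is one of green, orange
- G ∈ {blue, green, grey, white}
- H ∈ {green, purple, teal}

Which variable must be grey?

Among the 8 variables, purple fits only H (and all 8 values in {blue, green, grey, orange, purple, teal, white, yellow} must be used), so H = purple.
The 7 still-open variables together cover exactly {blue, green, grey, orange, teal, white, yellow} — 7 values for 7 variables — and white appears only in G's list, so G = white.
The 6 still-open variables draw from only 6 values {blue, green, grey, orange, teal, yellow}, so each is used; only E can be blue, hence E = blue.
The 5 still-open variables draw from only 5 values {green, grey, orange, teal, yellow}, so each is used; only D can be grey, hence D = grey.

D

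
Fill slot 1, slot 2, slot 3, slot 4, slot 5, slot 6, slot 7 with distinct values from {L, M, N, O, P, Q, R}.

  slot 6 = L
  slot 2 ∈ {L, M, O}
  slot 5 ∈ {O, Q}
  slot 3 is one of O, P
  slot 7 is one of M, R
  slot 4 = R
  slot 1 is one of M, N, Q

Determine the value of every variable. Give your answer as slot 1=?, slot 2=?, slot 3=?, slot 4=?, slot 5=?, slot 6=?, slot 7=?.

slot 1=N, slot 2=O, slot 3=P, slot 4=R, slot 5=Q, slot 6=L, slot 7=M

slot 4 has just one choice, so slot 4 = R. Remove R from slot 7.
slot 6 has just one choice, so slot 6 = L. So slot 2 can't be L.
slot 7 has just one choice, so slot 7 = M. Remove M from slot 1, slot 2.
slot 2 must be O (only option left). Strike O from slot 3, slot 5.
That leaves slot 3 = P.
slot 5 has just one choice, so slot 5 = Q. Eliminate Q elsewhere: slot 1.
That leaves slot 1 = N.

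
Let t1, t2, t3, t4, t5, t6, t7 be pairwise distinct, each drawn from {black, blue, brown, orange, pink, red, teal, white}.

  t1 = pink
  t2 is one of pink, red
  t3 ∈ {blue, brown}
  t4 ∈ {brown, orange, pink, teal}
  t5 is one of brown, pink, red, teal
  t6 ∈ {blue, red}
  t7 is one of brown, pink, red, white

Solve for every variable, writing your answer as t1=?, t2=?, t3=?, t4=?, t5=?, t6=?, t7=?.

t1's domain is down to {pink}, so t1 = pink. So t2, t4, t5, t7 can't be pink.
t2's domain is down to {red}, so t2 = red. Strike red from t5, t6, t7.
t6's domain is down to {blue}, so t6 = blue. Strike blue from t3.
t3 must be brown (only option left). So t4, t5, t7 can't be brown.
That leaves t5 = teal. So t4 can't be teal.
That leaves t7 = white.
t4's domain is down to {orange}, so t4 = orange.

t1=pink, t2=red, t3=brown, t4=orange, t5=teal, t6=blue, t7=white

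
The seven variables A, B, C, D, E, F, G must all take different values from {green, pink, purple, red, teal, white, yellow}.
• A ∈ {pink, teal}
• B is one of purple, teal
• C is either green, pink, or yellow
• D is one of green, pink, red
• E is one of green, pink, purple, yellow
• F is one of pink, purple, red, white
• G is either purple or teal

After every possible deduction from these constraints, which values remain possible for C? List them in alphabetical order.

green, yellow

Among the 7 variables, white fits only F (and all 7 values in {green, pink, purple, red, teal, white, yellow} must be used), so F = white.
The 6 still-open variables draw from only 6 values {green, pink, purple, red, teal, yellow}, so each is used; only D can be red, hence D = red.
B and G share exactly the 2 values {purple, teal}; by pigeonhole those values go to them, so strike purple, teal from A, E.
A has just one choice, so A = pink. Remove pink from C, E.
No further eliminations apply; C can still be any of green, yellow.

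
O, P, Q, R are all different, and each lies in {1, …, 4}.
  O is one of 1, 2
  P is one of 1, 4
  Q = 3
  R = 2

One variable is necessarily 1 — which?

Q must be 3 (only option left).
R has just one choice, so R = 2. So O can't be 2.
So 1 goes to O.

O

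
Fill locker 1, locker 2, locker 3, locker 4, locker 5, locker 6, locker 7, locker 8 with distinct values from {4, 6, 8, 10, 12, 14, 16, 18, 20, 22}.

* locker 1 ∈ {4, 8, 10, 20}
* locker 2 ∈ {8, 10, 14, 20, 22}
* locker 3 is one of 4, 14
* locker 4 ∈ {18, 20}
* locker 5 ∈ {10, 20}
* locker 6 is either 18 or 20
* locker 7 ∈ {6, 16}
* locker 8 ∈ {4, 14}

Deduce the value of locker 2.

The 2 variables locker 3 and locker 8 are confined to {4, 14}, which locks those values in; drop them from locker 1, locker 2.
The 2 variables locker 4 and locker 6 are confined to {18, 20}, which locks those values in; drop them from locker 1, locker 2, locker 5.
That leaves locker 5 = 10. Eliminate 10 elsewhere: locker 1, locker 2.
That leaves locker 1 = 8. So locker 2 can't be 8.
So locker 2 = 22.

22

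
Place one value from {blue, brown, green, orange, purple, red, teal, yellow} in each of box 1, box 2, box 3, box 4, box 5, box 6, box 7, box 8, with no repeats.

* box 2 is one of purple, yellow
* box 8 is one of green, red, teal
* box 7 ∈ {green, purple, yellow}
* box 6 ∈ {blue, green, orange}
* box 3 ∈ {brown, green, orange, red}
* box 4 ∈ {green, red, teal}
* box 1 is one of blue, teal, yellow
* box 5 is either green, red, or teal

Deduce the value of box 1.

blue

The 8 variables together cover exactly {blue, brown, green, orange, purple, red, teal, yellow} — 8 values for 8 variables — and brown appears only in box 3's list, so box 3 = brown.
Among the 7 still-open variables, orange fits only box 6 (and all 7 values in {blue, green, orange, purple, red, teal, yellow} must be used), so box 6 = orange.
The 6 still-open variables together cover exactly {blue, green, purple, red, teal, yellow} — 6 values for 6 variables — and blue appears only in box 1's list, so box 1 = blue.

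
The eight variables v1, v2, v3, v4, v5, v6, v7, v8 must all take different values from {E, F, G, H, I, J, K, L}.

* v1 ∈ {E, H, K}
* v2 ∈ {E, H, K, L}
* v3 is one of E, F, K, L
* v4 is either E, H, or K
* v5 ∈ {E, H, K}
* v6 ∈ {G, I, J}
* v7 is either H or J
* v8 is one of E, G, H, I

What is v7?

J

The 8 variables together cover exactly {E, F, G, H, I, J, K, L} — 8 values for 8 variables — and F appears only in v3's list, so v3 = F.
Among the 7 still-open variables, L fits only v2 (and all 7 values in {E, G, H, I, J, K, L} must be used), so v2 = L.
v1, v4, v5 between them cover only {E, H, K} — a naked triple. Remove those values from v7, v8.
So v7 = J.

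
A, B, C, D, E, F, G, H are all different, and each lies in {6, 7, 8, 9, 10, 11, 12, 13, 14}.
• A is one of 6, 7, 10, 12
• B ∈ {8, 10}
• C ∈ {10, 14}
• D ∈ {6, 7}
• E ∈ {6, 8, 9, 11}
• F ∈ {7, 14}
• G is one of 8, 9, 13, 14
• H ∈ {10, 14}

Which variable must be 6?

The 2 variables C and H are confined to {10, 14}, which locks those values in; drop them from A, B, F, G.
B must be 8 (only option left). Remove 8 from E, G.
F must be 7 (only option left). Eliminate 7 elsewhere: A, D.
So 6 goes to D.

D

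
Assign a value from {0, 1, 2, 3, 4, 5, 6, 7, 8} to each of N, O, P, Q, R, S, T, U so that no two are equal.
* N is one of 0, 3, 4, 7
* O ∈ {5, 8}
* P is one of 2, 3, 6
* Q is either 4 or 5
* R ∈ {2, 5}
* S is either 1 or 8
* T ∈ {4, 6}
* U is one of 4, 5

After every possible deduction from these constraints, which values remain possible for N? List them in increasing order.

0, 7

Q and U share exactly the 2 values {4, 5}; by pigeonhole those values go to them, so strike 4, 5 from N, O, R, T.
O must be 8 (only option left). Eliminate 8 elsewhere: S.
R has just one choice, so R = 2. Strike 2 from P.
S's domain is down to {1}, so S = 1.
T has just one choice, so T = 6. Remove 6 from P.
P's domain is down to {3}, so P = 3. Remove 3 from N.
No further eliminations apply; N can still be any of 0, 7.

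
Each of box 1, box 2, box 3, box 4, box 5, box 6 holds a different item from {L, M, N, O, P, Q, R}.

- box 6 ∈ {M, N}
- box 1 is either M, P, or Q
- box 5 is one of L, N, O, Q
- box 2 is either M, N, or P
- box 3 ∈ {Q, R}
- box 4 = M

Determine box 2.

P

box 4 must be M (only option left). Strike M from box 1, box 2, box 6.
box 6 has just one choice, so box 6 = N. So box 2, box 5 can't be N.
So box 2 = P.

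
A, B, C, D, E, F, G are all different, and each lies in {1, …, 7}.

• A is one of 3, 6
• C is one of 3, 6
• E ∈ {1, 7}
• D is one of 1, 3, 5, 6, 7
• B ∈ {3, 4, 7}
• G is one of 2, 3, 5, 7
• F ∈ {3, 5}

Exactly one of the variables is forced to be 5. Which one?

Among the 7 variables, 2 fits only G (and all 7 values in {1, 2, 3, 4, 5, 6, 7} must be used), so G = 2.
Among the 6 still-open variables, 4 fits only B (and all 6 values in {1, 3, 4, 5, 6, 7} must be used), so B = 4.
A and C share exactly the 2 values {3, 6}; by pigeonhole those values go to them, so strike 3, 6 from D, F.
So 5 goes to F.

F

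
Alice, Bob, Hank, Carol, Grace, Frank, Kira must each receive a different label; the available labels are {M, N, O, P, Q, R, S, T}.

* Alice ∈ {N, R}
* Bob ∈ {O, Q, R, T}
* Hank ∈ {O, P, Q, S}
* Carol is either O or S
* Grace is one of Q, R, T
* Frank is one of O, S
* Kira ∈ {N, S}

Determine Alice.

R

Among the 7 variables, P fits only Hank (and all 7 values in {N, O, P, Q, R, S, T} must be used), so Hank = P.
The 2 variables Carol and Frank are confined to {O, S}, which locks those values in; drop them from Bob, Kira.
That leaves Kira = N. Eliminate N elsewhere: Alice.
So Alice = R.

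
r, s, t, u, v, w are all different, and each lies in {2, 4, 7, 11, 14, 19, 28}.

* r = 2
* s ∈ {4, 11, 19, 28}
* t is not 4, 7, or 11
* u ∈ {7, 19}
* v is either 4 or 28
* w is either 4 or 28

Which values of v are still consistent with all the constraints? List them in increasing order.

r has just one choice, so r = 2. So t can't be 2.
The 2 variables v and w are confined to {4, 28}, which locks those values in; drop them from s, t.
No further eliminations apply; v can still be any of 4, 28.

4, 28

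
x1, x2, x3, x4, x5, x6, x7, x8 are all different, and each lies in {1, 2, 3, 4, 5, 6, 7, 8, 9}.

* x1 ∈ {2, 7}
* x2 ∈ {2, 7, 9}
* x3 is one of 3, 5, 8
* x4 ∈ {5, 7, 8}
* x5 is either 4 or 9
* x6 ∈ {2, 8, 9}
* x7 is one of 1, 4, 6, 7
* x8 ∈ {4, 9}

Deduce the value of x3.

x5 and x8 share exactly the 2 values {4, 9}; by pigeonhole those values go to them, so strike 4, 9 from x2, x6, x7.
The 2 variables x1 and x2 are confined to {2, 7}, which locks those values in; drop them from x4, x6, x7.
x6 must be 8 (only option left). So x3, x4 can't be 8.
That leaves x4 = 5. Remove 5 from x3.
So x3 = 3.

3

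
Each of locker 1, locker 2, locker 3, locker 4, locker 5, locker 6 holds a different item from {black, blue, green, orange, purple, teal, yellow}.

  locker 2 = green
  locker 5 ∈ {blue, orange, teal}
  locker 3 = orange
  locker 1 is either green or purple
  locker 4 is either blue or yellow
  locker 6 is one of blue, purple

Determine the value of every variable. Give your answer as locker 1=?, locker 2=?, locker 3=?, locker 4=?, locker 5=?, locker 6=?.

locker 1=purple, locker 2=green, locker 3=orange, locker 4=yellow, locker 5=teal, locker 6=blue

locker 2 must be green (only option left). Remove green from locker 1.
locker 3's domain is down to {orange}, so locker 3 = orange. Remove orange from locker 5.
That leaves locker 1 = purple. Strike purple from locker 6.
That leaves locker 6 = blue. Eliminate blue elsewhere: locker 4, locker 5.
locker 4 must be yellow (only option left).
locker 5 must be teal (only option left).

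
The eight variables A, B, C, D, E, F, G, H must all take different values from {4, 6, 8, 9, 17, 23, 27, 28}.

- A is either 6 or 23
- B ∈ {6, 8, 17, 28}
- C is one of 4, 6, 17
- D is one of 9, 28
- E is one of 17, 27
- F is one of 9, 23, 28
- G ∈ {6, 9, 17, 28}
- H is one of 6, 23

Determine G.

The 8 variables draw from only 8 values {4, 6, 8, 9, 17, 23, 27, 28}, so each is used; only C can be 4, hence C = 4.
Among the 7 still-open variables, 8 fits only B (and all 7 values in {6, 8, 9, 17, 23, 27, 28} must be used), so B = 8.
Among the 6 still-open variables, 27 fits only E (and all 6 values in {6, 9, 17, 23, 27, 28} must be used), so E = 27.
Among the 5 still-open variables, 17 fits only G (and all 5 values in {6, 9, 17, 23, 28} must be used), so G = 17.

17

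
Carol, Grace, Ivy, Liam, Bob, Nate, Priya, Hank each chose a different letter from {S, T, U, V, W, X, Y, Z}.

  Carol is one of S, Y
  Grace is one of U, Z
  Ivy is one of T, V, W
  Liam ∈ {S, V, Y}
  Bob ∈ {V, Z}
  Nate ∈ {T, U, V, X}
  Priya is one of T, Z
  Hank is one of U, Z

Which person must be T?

Among the 8 variables, W fits only Ivy (and all 8 values in {S, T, U, V, W, X, Y, Z} must be used), so Ivy = W.
The 7 still-open variables draw from only 7 values {S, T, U, V, X, Y, Z}, so each is used; only Nate can be X, hence Nate = X.
Among the 6 still-open variables, T fits only Priya (and all 6 values in {S, T, U, V, Y, Z} must be used), so Priya = T.

Priya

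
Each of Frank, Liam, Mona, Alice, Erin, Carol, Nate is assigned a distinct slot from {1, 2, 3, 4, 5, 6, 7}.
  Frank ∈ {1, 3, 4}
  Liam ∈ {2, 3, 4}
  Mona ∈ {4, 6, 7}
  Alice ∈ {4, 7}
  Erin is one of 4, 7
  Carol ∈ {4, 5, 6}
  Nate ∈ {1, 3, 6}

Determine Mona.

The 7 variables together cover exactly {1, 2, 3, 4, 5, 6, 7} — 7 values for 7 variables — and 2 appears only in Liam's list, so Liam = 2.
The 6 still-open variables together cover exactly {1, 3, 4, 5, 6, 7} — 6 values for 6 variables — and 5 appears only in Carol's list, so Carol = 5.
Alice and Erin share exactly the 2 values {4, 7}; by pigeonhole those values go to them, so strike 4, 7 from Frank, Mona.
So Mona = 6.

6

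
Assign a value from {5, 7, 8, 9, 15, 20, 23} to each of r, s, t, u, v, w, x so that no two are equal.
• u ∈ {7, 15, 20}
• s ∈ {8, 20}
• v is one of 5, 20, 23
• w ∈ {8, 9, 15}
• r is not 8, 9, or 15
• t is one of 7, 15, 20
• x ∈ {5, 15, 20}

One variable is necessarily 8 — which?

The 7 variables draw from only 7 values {5, 7, 8, 9, 15, 20, 23}, so each is used; only w can be 9, hence w = 9.
The 6 still-open variables together cover exactly {5, 7, 8, 15, 20, 23} — 6 values for 6 variables — and 8 appears only in s's list, so s = 8.

s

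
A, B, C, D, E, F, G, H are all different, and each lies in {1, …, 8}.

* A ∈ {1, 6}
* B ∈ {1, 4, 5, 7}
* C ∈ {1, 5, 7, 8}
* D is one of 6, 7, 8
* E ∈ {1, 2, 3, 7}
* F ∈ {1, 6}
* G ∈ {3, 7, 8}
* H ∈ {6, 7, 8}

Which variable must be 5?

The 8 variables together cover exactly {1, 2, 3, 4, 5, 6, 7, 8} — 8 values for 8 variables — and 2 appears only in E's list, so E = 2.
The 7 still-open variables together cover exactly {1, 3, 4, 5, 6, 7, 8} — 7 values for 7 variables — and 3 appears only in G's list, so G = 3.
The 6 still-open variables together cover exactly {1, 4, 5, 6, 7, 8} — 6 values for 6 variables — and 4 appears only in B's list, so B = 4.
The 5 still-open variables draw from only 5 values {1, 5, 6, 7, 8}, so each is used; only C can be 5, hence C = 5.

C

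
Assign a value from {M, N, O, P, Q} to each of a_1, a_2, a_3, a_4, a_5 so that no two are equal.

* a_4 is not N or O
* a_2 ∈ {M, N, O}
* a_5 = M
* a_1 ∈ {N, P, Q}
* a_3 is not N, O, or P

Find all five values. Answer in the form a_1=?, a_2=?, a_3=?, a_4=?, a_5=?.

a_5 has just one choice, so a_5 = M. Strike M from a_2, a_3, a_4.
a_3's domain is down to {Q}, so a_3 = Q. So a_1, a_4 can't be Q.
a_4's domain is down to {P}, so a_4 = P. Eliminate P elsewhere: a_1.
That leaves a_1 = N. Remove N from a_2.
a_2 must be O (only option left).

a_1=N, a_2=O, a_3=Q, a_4=P, a_5=M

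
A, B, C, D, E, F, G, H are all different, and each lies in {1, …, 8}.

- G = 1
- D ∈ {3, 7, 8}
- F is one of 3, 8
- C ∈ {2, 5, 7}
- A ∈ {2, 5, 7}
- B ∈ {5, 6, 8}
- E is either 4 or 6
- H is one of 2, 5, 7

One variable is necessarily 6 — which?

G has just one choice, so G = 1.
The 7 still-open variables together cover exactly {2, 3, 4, 5, 6, 7, 8} — 7 values for 7 variables — and 4 appears only in E's list, so E = 4.
Among the 6 still-open variables, 6 fits only B (and all 6 values in {2, 3, 5, 6, 7, 8} must be used), so B = 6.

B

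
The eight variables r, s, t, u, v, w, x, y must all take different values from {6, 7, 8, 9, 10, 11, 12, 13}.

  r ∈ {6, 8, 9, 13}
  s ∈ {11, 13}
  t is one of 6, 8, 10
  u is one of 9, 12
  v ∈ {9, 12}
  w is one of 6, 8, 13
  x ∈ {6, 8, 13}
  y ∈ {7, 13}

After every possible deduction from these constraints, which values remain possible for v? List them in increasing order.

9, 12

Among the 8 variables, 7 fits only y (and all 8 values in {6, 7, 8, 9, 10, 11, 12, 13} must be used), so y = 7.
The 7 still-open variables draw from only 7 values {6, 8, 9, 10, 11, 12, 13}, so each is used; only t can be 10, hence t = 10.
Among the 6 still-open variables, 11 fits only s (and all 6 values in {6, 8, 9, 11, 12, 13} must be used), so s = 11.
u and v between them cover only {9, 12} — a naked pair. Remove those values from r.
No further eliminations apply; v can still be any of 9, 12.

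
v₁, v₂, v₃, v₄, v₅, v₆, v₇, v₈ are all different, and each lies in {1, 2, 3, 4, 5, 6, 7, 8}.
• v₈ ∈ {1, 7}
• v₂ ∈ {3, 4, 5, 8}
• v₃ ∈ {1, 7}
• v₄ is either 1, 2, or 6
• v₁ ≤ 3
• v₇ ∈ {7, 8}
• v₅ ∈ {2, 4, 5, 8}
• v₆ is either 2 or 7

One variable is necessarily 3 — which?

v₁

Among the 8 variables, 6 fits only v₄ (and all 8 values in {1, 2, 3, 4, 5, 6, 7, 8} must be used), so v₄ = 6.
v₃ and v₈ between them cover only {1, 7} — a naked pair. Remove those values from v₁, v₆, v₇.
v₆ has just one choice, so v₆ = 2. So v₁, v₅ can't be 2.
So 3 goes to v₁.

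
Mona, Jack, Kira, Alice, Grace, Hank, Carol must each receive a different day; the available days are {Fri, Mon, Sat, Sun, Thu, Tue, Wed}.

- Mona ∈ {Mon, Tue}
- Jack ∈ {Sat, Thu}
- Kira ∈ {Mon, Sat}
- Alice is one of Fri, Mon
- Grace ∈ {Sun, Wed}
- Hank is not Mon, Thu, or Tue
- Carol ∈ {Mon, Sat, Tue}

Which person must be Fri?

The 7 variables together cover exactly {Fri, Mon, Sat, Sun, Thu, Tue, Wed} — 7 values for 7 variables — and Thu appears only in Jack's list, so Jack = Thu.
Mona, Kira, Carol between them cover only {Mon, Sat, Tue} — a naked triple. Remove those values from Alice, Hank.
So Fri goes to Alice.

Alice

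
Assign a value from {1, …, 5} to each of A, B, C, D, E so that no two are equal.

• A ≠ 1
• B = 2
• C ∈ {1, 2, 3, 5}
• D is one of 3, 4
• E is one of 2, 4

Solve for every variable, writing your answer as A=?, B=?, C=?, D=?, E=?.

B must be 2 (only option left). Eliminate 2 elsewhere: A, C, E.
That leaves E = 4. Eliminate 4 elsewhere: A, D.
D's domain is down to {3}, so D = 3. So A, C can't be 3.
A's domain is down to {5}, so A = 5. So C can't be 5.
That leaves C = 1.

A=5, B=2, C=1, D=3, E=4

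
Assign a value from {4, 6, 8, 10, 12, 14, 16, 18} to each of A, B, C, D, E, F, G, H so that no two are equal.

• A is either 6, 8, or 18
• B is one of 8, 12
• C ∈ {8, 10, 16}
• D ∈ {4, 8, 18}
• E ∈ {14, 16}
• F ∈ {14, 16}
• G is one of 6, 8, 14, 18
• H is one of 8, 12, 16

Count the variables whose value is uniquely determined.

2

Among the 8 variables, 4 fits only D (and all 8 values in {4, 6, 8, 10, 12, 14, 16, 18} must be used), so D = 4.
The 7 still-open variables together cover exactly {6, 8, 10, 12, 14, 16, 18} — 7 values for 7 variables — and 10 appears only in C's list, so C = 10.
The 2 variables E and F are confined to {14, 16}, which locks those values in; drop them from G, H.
B and H between them cover only {8, 12} — a naked pair. Remove those values from A, G.
Determined: C=10, D=4. The other variables each still have more than one consistent value. That makes 2.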